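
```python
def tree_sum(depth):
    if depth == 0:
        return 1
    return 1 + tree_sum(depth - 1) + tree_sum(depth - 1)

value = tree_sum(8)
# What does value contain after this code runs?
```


tree_sum(8)
= 1 + tree_sum(7) + tree_sum(7)
= 1 + 2 * tree_sum(7)
tree_sum(k) = 2^(k+1) - 1
tree_sum(0) = 1
tree_sum(1) = 3
tree_sum(2) = 7
tree_sum(3) = 15
tree_sum(4) = 31
tree_sum(8) = 2^9 - 1 = 511


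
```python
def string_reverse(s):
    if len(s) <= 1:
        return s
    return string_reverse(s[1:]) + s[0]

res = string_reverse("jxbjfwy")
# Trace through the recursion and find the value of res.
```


string_reverse("jxbjfwy")
= string_reverse("xbjfwy") + "j"
= string_reverse("bjfwy") + "x" + "j"
= string_reverse("jfwy") + "b" + "x" + "j"
= string_reverse("fwy") + "j" + "b" + "x" + "j"
= string_reverse("wy") + "f" + "j" + "b" + "x" + "j"
= string_reverse("y") + "w" + "f" + "j" + "b" + "x" + "j"
= "y" + "w" + "f" + "j" + "b" + "x" + "j"
= "ywfjbxj"


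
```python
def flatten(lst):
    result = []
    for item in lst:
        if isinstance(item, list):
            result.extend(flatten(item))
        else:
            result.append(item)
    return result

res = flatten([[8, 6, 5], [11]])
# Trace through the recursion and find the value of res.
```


flatten([[8, 6, 5], [11]])
Processing each element:
  [8, 6, 5] is a list -> flatten recursively -> [8, 6, 5]
  [11] is a list -> flatten recursively -> [11]
= [8, 6, 5, 11]


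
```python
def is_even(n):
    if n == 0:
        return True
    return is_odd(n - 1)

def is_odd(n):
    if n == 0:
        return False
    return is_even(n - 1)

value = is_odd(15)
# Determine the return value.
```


is_odd(15)
= is_even(14)
= is_odd(13)
= is_even(12)
= is_odd(11)
= is_even(10)
= is_odd(9)
= is_even(8)
= is_odd(7)
= is_even(6)
= is_odd(5)
= is_even(4)
= is_odd(3)
= is_even(2)
= is_odd(1)
= is_even(0)
n == 0: return True
= True


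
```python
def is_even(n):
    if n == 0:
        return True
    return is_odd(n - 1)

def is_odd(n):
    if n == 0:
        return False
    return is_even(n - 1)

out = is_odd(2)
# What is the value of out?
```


is_odd(2)
= is_even(1)
= is_odd(0)
n == 0: return False
= False


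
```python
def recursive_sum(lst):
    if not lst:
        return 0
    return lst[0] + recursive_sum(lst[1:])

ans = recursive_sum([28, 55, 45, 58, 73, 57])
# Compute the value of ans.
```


recursive_sum([28, 55, 45, 58, 73, 57])
= 28 + recursive_sum([55, 45, 58, 73, 57])
= 28 + 55 + recursive_sum([45, 58, 73, 57])
= 28 + 55 + 45 + recursive_sum([58, 73, 57])
= 28 + 55 + 45 + 58 + recursive_sum([73, 57])
= 28 + 55 + 45 + 58 + 73 + recursive_sum([57])
= 28 + 55 + 45 + 58 + 73 + 57 + recursive_sum([])
= 28 + 55 + 45 + 58 + 73 + 57 + 0
= 316


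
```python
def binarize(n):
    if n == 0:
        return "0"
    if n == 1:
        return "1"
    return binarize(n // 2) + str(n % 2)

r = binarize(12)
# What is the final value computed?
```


binarize(12)
= binarize(6) + "0"
= binarize(3) + "0" + "0"
= binarize(1) + "1" + "0" + "0"
= "1" + "1" + "0" + "0"
= "1100"


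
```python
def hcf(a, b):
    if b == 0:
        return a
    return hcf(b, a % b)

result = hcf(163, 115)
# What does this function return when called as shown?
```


hcf(163, 115)
= hcf(115, 163 % 115) = hcf(115, 48)
= hcf(48, 115 % 48) = hcf(48, 19)
= hcf(19, 48 % 19) = hcf(19, 10)
= hcf(10, 19 % 10) = hcf(10, 9)
= hcf(9, 10 % 9) = hcf(9, 1)
= hcf(1, 9 % 1) = hcf(1, 0)
b == 0, return a = 1


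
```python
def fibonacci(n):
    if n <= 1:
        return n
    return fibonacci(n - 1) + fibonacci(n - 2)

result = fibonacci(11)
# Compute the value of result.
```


fibonacci(11)
= fibonacci(10) + fibonacci(9)
= (fibonacci(9) + fibonacci(8)) + fibonacci(9)
Computing bottom-up: fibonacci(0)=0, fibonacci(1)=1, fibonacci(2)=1, fibonacci(3)=2, fibonacci(4)=3, fibonacci(5)=5, fibonacci(6)=8, fibonacci(7)=13, fibonacci(8)=21, fibonacci(9)=34, fibonacci(10)=55, fibonacci(11)=89
= 89


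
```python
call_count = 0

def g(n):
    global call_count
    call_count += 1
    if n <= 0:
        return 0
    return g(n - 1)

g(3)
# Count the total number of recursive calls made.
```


g(3) calls g(2) calls ... calls g(0)
Total calls: 3 + 1 (for base case) = 4


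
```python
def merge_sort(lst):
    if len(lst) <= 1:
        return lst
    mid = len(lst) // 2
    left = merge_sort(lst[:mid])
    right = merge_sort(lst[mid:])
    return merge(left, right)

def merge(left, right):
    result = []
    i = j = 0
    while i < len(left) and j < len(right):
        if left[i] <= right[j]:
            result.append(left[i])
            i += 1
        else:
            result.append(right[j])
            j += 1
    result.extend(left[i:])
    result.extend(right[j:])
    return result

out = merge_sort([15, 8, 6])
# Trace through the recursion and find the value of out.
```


merge_sort([15, 8, 6])
Split into [15] and [8, 6]
Left sorted: [15]
Right sorted: [6, 8]
Merge [15] and [6, 8]
= [6, 8, 15]


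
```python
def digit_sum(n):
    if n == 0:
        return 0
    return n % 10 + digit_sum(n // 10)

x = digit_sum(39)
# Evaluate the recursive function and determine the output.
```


digit_sum(39)
= 9 + digit_sum(3)
= 9 + 3 + digit_sum(0)
= 9 + 3 + 0
= 12


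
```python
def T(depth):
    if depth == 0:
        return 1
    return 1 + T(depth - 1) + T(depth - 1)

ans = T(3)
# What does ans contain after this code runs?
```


T(3)
= 1 + T(2) + T(2)
= 1 + 2 * T(2)
T(k) = 2^(k+1) - 1
T(0) = 1
T(1) = 3
T(2) = 7
T(3) = 15
T(3) = 2^4 - 1 = 15


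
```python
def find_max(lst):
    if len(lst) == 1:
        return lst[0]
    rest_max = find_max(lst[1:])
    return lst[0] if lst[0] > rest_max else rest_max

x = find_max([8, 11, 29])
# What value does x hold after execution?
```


find_max([8, 11, 29])
= compare 8 with find_max([11, 29])
= compare 11 with find_max([29])
Base: find_max([29]) = 29
compare 11 with 29: max = 29
compare 8 with 29: max = 29
= 29


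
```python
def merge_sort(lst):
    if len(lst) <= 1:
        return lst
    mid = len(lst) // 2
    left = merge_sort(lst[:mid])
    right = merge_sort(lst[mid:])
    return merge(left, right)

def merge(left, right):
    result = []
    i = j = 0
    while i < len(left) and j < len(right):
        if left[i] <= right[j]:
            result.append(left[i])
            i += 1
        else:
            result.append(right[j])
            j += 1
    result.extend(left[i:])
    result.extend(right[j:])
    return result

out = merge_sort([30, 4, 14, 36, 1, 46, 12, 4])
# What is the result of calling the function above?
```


merge_sort([30, 4, 14, 36, 1, 46, 12, 4])
Split into [30, 4, 14, 36] and [1, 46, 12, 4]
Left sorted: [4, 14, 30, 36]
Right sorted: [1, 4, 12, 46]
Merge [4, 14, 30, 36] and [1, 4, 12, 46]
= [1, 4, 4, 12, 14, 30, 36, 46]


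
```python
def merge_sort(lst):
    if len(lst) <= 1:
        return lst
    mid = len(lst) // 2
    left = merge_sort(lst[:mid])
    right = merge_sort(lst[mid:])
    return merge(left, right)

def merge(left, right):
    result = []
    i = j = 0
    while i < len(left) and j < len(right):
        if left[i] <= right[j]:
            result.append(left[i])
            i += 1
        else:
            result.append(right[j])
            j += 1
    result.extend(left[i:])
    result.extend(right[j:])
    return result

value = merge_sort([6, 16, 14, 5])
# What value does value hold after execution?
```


merge_sort([6, 16, 14, 5])
Split into [6, 16] and [14, 5]
Left sorted: [6, 16]
Right sorted: [5, 14]
Merge [6, 16] and [5, 14]
= [5, 6, 14, 16]


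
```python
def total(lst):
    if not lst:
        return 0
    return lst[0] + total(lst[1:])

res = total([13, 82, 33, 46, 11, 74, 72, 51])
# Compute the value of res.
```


total([13, 82, 33, 46, 11, 74, 72, 51])
= 13 + total([82, 33, 46, 11, 74, 72, 51])
= 13 + 82 + total([33, 46, 11, 74, 72, 51])
= 13 + 82 + 33 + total([46, 11, 74, 72, 51])
= 13 + 82 + 33 + 46 + total([11, 74, 72, 51])
= 13 + 82 + 33 + 46 + 11 + total([74, 72, 51])
= 13 + 82 + 33 + 46 + 11 + 74 + total([72, 51])
= 13 + 82 + 33 + 46 + 11 + 74 + 72 + total([51])
= 13 + 82 + 33 + 46 + 11 + 74 + 72 + 51 + total([])
= 13 + 82 + 33 + 46 + 11 + 74 + 72 + 51 + 0
= 382


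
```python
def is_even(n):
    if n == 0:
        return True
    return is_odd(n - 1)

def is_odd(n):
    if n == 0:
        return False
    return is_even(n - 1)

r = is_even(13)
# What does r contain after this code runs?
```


is_even(13)
= is_odd(12)
= is_even(11)
= is_odd(10)
= is_even(9)
= is_odd(8)
= is_even(7)
= is_odd(6)
= is_even(5)
= is_odd(4)
= is_even(3)
= is_odd(2)
= is_even(1)
= is_odd(0)
n == 0: return False
= False


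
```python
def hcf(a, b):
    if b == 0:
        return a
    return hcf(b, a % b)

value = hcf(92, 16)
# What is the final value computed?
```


hcf(92, 16)
= hcf(16, 92 % 16) = hcf(16, 12)
= hcf(12, 16 % 12) = hcf(12, 4)
= hcf(4, 12 % 4) = hcf(4, 0)
b == 0, return a = 4


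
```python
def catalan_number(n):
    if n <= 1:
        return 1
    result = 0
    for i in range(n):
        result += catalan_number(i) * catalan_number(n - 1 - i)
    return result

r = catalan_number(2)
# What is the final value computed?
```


catalan_number(2)
= sum of catalan_number(i) * catalan_number(2-1-i) for i in 0..1
  catalan_number(0)*catalan_number(1) = 1*1 = 1
  catalan_number(1)*catalan_number(0) = 1*1 = 1
= 1 + 1
= 2


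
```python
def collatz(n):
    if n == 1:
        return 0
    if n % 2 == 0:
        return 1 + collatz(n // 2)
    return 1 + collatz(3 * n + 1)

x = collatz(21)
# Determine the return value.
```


collatz(21)
21 is odd -> 3*21+1 = 64 -> collatz(64)
64 is even -> collatz(32)
32 is even -> collatz(16)
16 is even -> collatz(8)
8 is even -> collatz(4)
4 is even -> collatz(2)
2 is even -> collatz(1)
Reached 1 after 7 steps
= 7


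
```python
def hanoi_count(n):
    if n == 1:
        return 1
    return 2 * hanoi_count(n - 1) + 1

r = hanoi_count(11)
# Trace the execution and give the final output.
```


hanoi_count(11)
= 2 * hanoi_count(10) + 1
= 2 * (2 * hanoi_count(9) + 1) + 1
= 2 * (2 * (2 * hanoi_count(8) + 1) + 1) + 1
= 2 * (2 * (2 * (2 * hanoi_count(7) + 1) + 1) + 1) + 1
= 2 * (2 * (2 * (2 * (2 * hanoi_count(6) + 1) + 1) + 1) + 1) + 1
= 2 * (2 * (2 * (2 * (2 * (2 * hanoi_count(5) + 1) + 1) + 1) + 1) + 1) + 1
= 2 * (2 * (2 * (2 * (2 * (2 * (2 * hanoi_count(4) + 1) + 1) + 1) + 1) + 1) + 1) + 1
= 2 * (2 * (2 * (2 * (2 * (2 * (2 * (2 * hanoi_count(3) + 1) + 1) + 1) + 1) + 1) + 1) + 1) + 1
= 2 * (2 * (2 * (2 * (2 * (2 * (2 * (2 * (2 * hanoi_count(2) + 1) + 1) + 1) + 1) + 1) + 1) + 1) + 1) + 1
= 2 * (2 * (2 * (2 * (2 * (2 * (2 * (2 * (2 * (2 * hanoi_count(1) + 1) + 1) + 1) + 1) + 1) + 1) + 1) + 1) + 1) + 1
Now compute bottom-up:
hanoi_count(1) = 1
hanoi_count(2) = 2 * 1 + 1 = 3
hanoi_count(3) = 2 * 3 + 1 = 7
hanoi_count(4) = 2 * 7 + 1 = 15
hanoi_count(5) = 2 * 15 + 1 = 31
hanoi_count(6) = 2 * 31 + 1 = 63
hanoi_count(7) = 2 * 63 + 1 = 127
hanoi_count(8) = 2 * 127 + 1 = 255
hanoi_count(9) = 2 * 255 + 1 = 511
hanoi_count(10) = 2 * 511 + 1 = 1023
hanoi_count(11) = 2 * 1023 + 1 = 2047
= 2047


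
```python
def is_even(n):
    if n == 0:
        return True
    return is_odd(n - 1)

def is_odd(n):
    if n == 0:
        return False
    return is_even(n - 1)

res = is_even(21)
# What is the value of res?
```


is_even(21)
= is_odd(20)
= is_even(19)
= is_odd(18)
= is_even(17)
= is_odd(16)
= is_even(15)
= is_odd(14)
= is_even(13)
= is_odd(12)
= is_even(11)
= is_odd(10)
= is_even(9)
= is_odd(8)
= is_even(7)
= is_odd(6)
= is_even(5)
= is_odd(4)
= is_even(3)
= is_odd(2)
= is_even(1)
= is_odd(0)
n == 0: return False
= False


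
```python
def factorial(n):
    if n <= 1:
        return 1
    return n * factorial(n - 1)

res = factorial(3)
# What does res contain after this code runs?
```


factorial(3)
= 3 * factorial(2)
= 3 * 2 * factorial(1)
= 3 * 2 * 1
= 6


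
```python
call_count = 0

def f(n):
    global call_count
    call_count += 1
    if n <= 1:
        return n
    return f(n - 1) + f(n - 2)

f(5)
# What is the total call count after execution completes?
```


f(5) calls f(4) and f(3); each non-base call branches into two more.
Let C(k) = total number of calls made by f(k), including the call to f(k) itself.
Base cases: C(0) = 1, C(1) = 1
Recurrence: C(k) = 1 + C(k-1) + C(k-2)
  C(2) = 1 + C(1) + C(0) = 1 + 1 + 1 = 3
  C(3) = 1 + C(2) + C(1) = 1 + 3 + 1 = 5
  C(4) = 1 + C(3) + C(2) = 1 + 5 + 3 = 9
  C(5) = 1 + C(4) + C(3) = 1 + 9 + 5 = 15
Total calls = C(5) = 15


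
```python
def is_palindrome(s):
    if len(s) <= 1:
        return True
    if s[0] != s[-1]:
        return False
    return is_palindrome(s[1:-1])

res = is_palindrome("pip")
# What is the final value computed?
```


is_palindrome("pip")
"pip": s[0]='p' == s[-1]='p' -> is_palindrome("i")
"i": len <= 1 -> True
= True


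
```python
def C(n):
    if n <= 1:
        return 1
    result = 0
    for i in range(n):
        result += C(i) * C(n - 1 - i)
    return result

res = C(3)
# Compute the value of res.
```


C(3)
= sum of C(i) * C(3-1-i) for i in 0..2
First compute sub-values bottom-up:
  C(0) = 1, C(1) = 1
  C(2) = 1*1 + 1*1 = 2
Now C(3):
  C(0)*C(2) = 1*2 = 2
  C(1)*C(1) = 1*1 = 1
  C(2)*C(0) = 2*1 = 2
= 2 + 1 + 2
= 5


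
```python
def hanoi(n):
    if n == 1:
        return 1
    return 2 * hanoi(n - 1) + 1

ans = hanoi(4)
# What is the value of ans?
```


hanoi(4)
= 2 * hanoi(3) + 1
= 2 * (2 * hanoi(2) + 1) + 1
= 2 * (2 * (2 * hanoi(1) + 1) + 1) + 1
Now compute bottom-up:
hanoi(1) = 1
hanoi(2) = 2 * 1 + 1 = 3
hanoi(3) = 2 * 3 + 1 = 7
hanoi(4) = 2 * 7 + 1 = 15
= 15


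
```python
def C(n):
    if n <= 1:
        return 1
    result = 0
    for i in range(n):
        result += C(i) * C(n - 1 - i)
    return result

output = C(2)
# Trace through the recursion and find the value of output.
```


C(2)
= sum of C(i) * C(2-1-i) for i in 0..1
  C(0)*C(1) = 1*1 = 1
  C(1)*C(0) = 1*1 = 1
= 1 + 1
= 2


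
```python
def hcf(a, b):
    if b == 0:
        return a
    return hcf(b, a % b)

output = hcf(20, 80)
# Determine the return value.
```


hcf(20, 80)
= hcf(80, 20 % 80) = hcf(80, 20)
= hcf(20, 80 % 20) = hcf(20, 0)
b == 0, return a = 20


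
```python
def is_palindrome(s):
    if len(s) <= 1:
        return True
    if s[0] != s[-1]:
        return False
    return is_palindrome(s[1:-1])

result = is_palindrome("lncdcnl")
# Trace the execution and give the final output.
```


is_palindrome("lncdcnl")
"lncdcnl": s[0]='l' == s[-1]='l' -> is_palindrome("ncdcn")
"ncdcn": s[0]='n' == s[-1]='n' -> is_palindrome("cdc")
"cdc": s[0]='c' == s[-1]='c' -> is_palindrome("d")
"d": len <= 1 -> True
= True


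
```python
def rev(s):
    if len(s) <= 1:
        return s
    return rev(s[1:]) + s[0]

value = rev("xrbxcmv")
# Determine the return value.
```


rev("xrbxcmv")
= rev("rbxcmv") + "x"
= rev("bxcmv") + "r" + "x"
= rev("xcmv") + "b" + "r" + "x"
= rev("cmv") + "x" + "b" + "r" + "x"
= rev("mv") + "c" + "x" + "b" + "r" + "x"
= rev("v") + "m" + "c" + "x" + "b" + "r" + "x"
= "v" + "m" + "c" + "x" + "b" + "r" + "x"
= "vmcxbrx"


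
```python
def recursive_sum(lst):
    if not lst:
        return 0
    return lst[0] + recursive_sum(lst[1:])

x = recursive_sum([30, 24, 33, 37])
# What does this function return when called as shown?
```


recursive_sum([30, 24, 33, 37])
= 30 + recursive_sum([24, 33, 37])
= 30 + 24 + recursive_sum([33, 37])
= 30 + 24 + 33 + recursive_sum([37])
= 30 + 24 + 33 + 37 + recursive_sum([])
= 30 + 24 + 33 + 37 + 0
= 124


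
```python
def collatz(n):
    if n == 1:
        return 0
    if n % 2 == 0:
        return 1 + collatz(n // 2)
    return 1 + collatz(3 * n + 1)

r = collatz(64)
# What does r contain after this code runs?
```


collatz(64)
64 is even -> collatz(32)
32 is even -> collatz(16)
16 is even -> collatz(8)
8 is even -> collatz(4)
4 is even -> collatz(2)
2 is even -> collatz(1)
Reached 1 after 6 steps
= 6


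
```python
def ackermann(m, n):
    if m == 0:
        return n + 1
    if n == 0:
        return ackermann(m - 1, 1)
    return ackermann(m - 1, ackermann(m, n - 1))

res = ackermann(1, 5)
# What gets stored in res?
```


ackermann(1, 5)
= ackermann(0, ackermann(1, 4))
First compute ackermann(1, 4) = 6
= ackermann(0, 6)
= 7


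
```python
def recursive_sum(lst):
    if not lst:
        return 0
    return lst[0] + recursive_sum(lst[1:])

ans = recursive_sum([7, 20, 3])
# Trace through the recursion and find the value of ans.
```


recursive_sum([7, 20, 3])
= 7 + recursive_sum([20, 3])
= 7 + 20 + recursive_sum([3])
= 7 + 20 + 3 + recursive_sum([])
= 7 + 20 + 3 + 0
= 30


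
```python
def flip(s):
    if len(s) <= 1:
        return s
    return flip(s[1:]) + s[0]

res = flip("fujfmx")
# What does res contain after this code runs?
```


flip("fujfmx")
= flip("ujfmx") + "f"
= flip("jfmx") + "u" + "f"
= flip("fmx") + "j" + "u" + "f"
= flip("mx") + "f" + "j" + "u" + "f"
= flip("x") + "m" + "f" + "j" + "u" + "f"
= "x" + "m" + "f" + "j" + "u" + "f"
= "xmfjuf"


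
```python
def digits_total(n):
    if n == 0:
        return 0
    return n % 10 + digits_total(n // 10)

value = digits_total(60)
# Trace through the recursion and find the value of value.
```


digits_total(60)
= 0 + digits_total(6)
= 0 + 6 + digits_total(0)
= 0 + 6 + 0
= 6


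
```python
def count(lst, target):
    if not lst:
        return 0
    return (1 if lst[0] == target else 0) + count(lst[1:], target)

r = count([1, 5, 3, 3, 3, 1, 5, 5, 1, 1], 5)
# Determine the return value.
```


count([1, 5, 3, 3, 3, 1, 5, 5, 1, 1], 5)
lst[0]=1 != 5: 0 + count([5, 3, 3, 3, 1, 5, 5, 1, 1], 5)
lst[0]=5 == 5: 1 + count([3, 3, 3, 1, 5, 5, 1, 1], 5)
lst[0]=3 != 5: 0 + count([3, 3, 1, 5, 5, 1, 1], 5)
lst[0]=3 != 5: 0 + count([3, 1, 5, 5, 1, 1], 5)
lst[0]=3 != 5: 0 + count([1, 5, 5, 1, 1], 5)
lst[0]=1 != 5: 0 + count([5, 5, 1, 1], 5)
lst[0]=5 == 5: 1 + count([5, 1, 1], 5)
lst[0]=5 == 5: 1 + count([1, 1], 5)
lst[0]=1 != 5: 0 + count([1], 5)
lst[0]=1 != 5: 0 + count([], 5)
= 3


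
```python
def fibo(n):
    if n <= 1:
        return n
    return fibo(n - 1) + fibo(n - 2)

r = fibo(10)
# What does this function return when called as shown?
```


fibo(10)
= fibo(9) + fibo(8)
= (fibo(8) + fibo(7)) + fibo(8)
Computing bottom-up: fibo(0)=0, fibo(1)=1, fibo(2)=1, fibo(3)=2, fibo(4)=3, fibo(5)=5, fibo(6)=8, fibo(7)=13, fibo(8)=21, fibo(9)=34, fibo(10)=55
= 55


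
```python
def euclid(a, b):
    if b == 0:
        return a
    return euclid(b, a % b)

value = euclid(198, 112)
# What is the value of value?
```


euclid(198, 112)
= euclid(112, 198 % 112) = euclid(112, 86)
= euclid(86, 112 % 86) = euclid(86, 26)
= euclid(26, 86 % 26) = euclid(26, 8)
= euclid(8, 26 % 8) = euclid(8, 2)
= euclid(2, 8 % 2) = euclid(2, 0)
b == 0, return a = 2


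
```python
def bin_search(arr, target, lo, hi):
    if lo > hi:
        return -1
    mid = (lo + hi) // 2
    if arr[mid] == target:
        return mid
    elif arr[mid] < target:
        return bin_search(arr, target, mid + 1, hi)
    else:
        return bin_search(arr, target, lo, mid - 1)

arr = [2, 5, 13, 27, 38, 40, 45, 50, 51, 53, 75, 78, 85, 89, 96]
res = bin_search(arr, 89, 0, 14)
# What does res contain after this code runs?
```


bin_search(arr, 89, 0, 14)
lo=0, hi=14, mid=7, arr[mid]=50
50 < 89, search right half
lo=8, hi=14, mid=11, arr[mid]=78
78 < 89, search right half
lo=12, hi=14, mid=13, arr[mid]=89
arr[13] == 89, found at index 13
= 13


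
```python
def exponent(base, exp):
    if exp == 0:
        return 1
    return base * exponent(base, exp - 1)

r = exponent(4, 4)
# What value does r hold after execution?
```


exponent(4, 4)
= 4 * exponent(4, 3)
= 4 * 4 * exponent(4, 2)
= 4 * 4 * 4 * exponent(4, 1)
= 4 * 4 * 4 * 4 * exponent(4, 0)
= 4 * 4 * 4 * 4 * 1
= 256


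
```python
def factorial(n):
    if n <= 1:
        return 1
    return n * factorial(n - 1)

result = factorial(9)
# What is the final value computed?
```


factorial(9)
= 9 * factorial(8)
= 9 * 8 * factorial(7)
= 9 * 8 * 7 * factorial(6)
= 9 * 8 * 7 * 6 * factorial(5)
= 9 * 8 * 7 * 6 * 5 * factorial(4)
= 9 * 8 * 7 * 6 * 5 * 4 * factorial(3)
= 9 * 8 * 7 * 6 * 5 * 4 * 3 * factorial(2)
= 9 * 8 * 7 * 6 * 5 * 4 * 3 * 2 * factorial(1)
= 9 * 8 * 7 * 6 * 5 * 4 * 3 * 2 * 1
= 362880


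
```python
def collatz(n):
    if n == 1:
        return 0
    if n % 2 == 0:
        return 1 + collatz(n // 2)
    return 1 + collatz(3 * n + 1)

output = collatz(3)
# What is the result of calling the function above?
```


collatz(3)
3 is odd -> 3*3+1 = 10 -> collatz(10)
10 is even -> collatz(5)
5 is odd -> 3*5+1 = 16 -> collatz(16)
16 is even -> collatz(8)
8 is even -> collatz(4)
4 is even -> collatz(2)
2 is even -> collatz(1)
Reached 1 after 7 steps
= 7


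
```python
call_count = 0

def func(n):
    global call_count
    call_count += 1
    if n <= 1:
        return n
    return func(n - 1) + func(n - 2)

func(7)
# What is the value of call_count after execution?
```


func(7) calls func(6) and func(5); each non-base call branches into two more.
Let C(k) = total number of calls made by func(k), including the call to func(k) itself.
Base cases: C(0) = 1, C(1) = 1
Recurrence: C(k) = 1 + C(k-1) + C(k-2)
  C(2) = 1 + C(1) + C(0) = 1 + 1 + 1 = 3
  C(3) = 1 + C(2) + C(1) = 1 + 3 + 1 = 5
  C(4) = 1 + C(3) + C(2) = 1 + 5 + 3 = 9
  C(5) = 1 + C(4) + C(3) = 1 + 9 + 5 = 15
  C(6) = 1 + C(5) + C(4) = 1 + 15 + 9 = 25
  C(7) = 1 + C(6) + C(5) = 1 + 25 + 15 = 41
Total calls = C(7) = 41


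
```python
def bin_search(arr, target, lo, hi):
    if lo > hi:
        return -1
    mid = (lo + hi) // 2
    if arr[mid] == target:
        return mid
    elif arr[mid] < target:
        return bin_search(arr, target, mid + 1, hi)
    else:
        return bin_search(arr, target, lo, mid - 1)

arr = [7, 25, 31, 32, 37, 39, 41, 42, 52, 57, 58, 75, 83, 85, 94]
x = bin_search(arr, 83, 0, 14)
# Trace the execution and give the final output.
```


bin_search(arr, 83, 0, 14)
lo=0, hi=14, mid=7, arr[mid]=42
42 < 83, search right half
lo=8, hi=14, mid=11, arr[mid]=75
75 < 83, search right half
lo=12, hi=14, mid=13, arr[mid]=85
85 > 83, search left half
lo=12, hi=12, mid=12, arr[mid]=83
arr[12] == 83, found at index 12
= 12


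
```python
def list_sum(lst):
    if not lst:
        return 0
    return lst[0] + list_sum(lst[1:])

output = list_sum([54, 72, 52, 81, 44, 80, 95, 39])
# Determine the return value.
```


list_sum([54, 72, 52, 81, 44, 80, 95, 39])
= 54 + list_sum([72, 52, 81, 44, 80, 95, 39])
= 54 + 72 + list_sum([52, 81, 44, 80, 95, 39])
= 54 + 72 + 52 + list_sum([81, 44, 80, 95, 39])
= 54 + 72 + 52 + 81 + list_sum([44, 80, 95, 39])
= 54 + 72 + 52 + 81 + 44 + list_sum([80, 95, 39])
= 54 + 72 + 52 + 81 + 44 + 80 + list_sum([95, 39])
= 54 + 72 + 52 + 81 + 44 + 80 + 95 + list_sum([39])
= 54 + 72 + 52 + 81 + 44 + 80 + 95 + 39 + list_sum([])
= 54 + 72 + 52 + 81 + 44 + 80 + 95 + 39 + 0
= 517


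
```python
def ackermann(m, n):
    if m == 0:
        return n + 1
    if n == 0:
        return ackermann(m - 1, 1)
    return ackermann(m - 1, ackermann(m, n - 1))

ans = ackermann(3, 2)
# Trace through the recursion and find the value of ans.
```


ackermann(3, 2)
= ackermann(2, ackermann(3, 1))
First compute ackermann(3, 1) = 13
= ackermann(2, 13)
= 29


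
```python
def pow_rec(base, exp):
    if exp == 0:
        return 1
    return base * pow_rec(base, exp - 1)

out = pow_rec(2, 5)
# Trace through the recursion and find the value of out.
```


pow_rec(2, 5)
= 2 * pow_rec(2, 4)
= 2 * 2 * pow_rec(2, 3)
= 2 * 2 * 2 * pow_rec(2, 2)
= 2 * 2 * 2 * 2 * pow_rec(2, 1)
= 2 * 2 * 2 * 2 * 2 * pow_rec(2, 0)
= 2 * 2 * 2 * 2 * 2 * 1
= 32


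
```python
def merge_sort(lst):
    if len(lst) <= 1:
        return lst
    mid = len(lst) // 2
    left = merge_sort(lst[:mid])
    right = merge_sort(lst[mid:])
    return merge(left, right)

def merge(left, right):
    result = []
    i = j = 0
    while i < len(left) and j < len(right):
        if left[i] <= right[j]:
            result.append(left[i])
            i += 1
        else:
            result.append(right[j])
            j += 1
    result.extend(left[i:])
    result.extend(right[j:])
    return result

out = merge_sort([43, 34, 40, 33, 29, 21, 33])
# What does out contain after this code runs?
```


merge_sort([43, 34, 40, 33, 29, 21, 33])
Split into [43, 34, 40] and [33, 29, 21, 33]
Left sorted: [34, 40, 43]
Right sorted: [21, 29, 33, 33]
Merge [34, 40, 43] and [21, 29, 33, 33]
= [21, 29, 33, 33, 34, 40, 43]


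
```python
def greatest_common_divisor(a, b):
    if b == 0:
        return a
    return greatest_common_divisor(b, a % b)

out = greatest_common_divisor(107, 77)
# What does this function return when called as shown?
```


greatest_common_divisor(107, 77)
= greatest_common_divisor(77, 107 % 77) = greatest_common_divisor(77, 30)
= greatest_common_divisor(30, 77 % 30) = greatest_common_divisor(30, 17)
= greatest_common_divisor(17, 30 % 17) = greatest_common_divisor(17, 13)
= greatest_common_divisor(13, 17 % 13) = greatest_common_divisor(13, 4)
= greatest_common_divisor(4, 13 % 4) = greatest_common_divisor(4, 1)
= greatest_common_divisor(1, 4 % 1) = greatest_common_divisor(1, 0)
b == 0, return a = 1


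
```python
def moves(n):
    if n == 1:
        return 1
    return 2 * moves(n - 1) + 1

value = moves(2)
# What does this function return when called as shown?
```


moves(2)
= 2 * moves(1) + 1
Now compute bottom-up:
moves(1) = 1
moves(2) = 2 * 1 + 1 = 3
= 3


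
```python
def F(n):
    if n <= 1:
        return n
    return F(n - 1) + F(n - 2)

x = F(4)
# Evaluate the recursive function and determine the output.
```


F(4)
= F(3) + F(2)
= (F(2) + F(1)) + F(2)
Computing bottom-up: F(0)=0, F(1)=1, F(2)=1, F(3)=2, F(4)=3
= 3


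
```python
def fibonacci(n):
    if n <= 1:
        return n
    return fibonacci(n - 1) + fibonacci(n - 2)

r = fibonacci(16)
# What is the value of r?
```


fibonacci(16)
= fibonacci(15) + fibonacci(14)
= (fibonacci(14) + fibonacci(13)) + fibonacci(14)
Computing bottom-up: fibonacci(0)=0, fibonacci(1)=1, fibonacci(2)=1, fibonacci(3)=2, fibonacci(4)=3, fibonacci(5)=5, fibonacci(6)=8, fibonacci(7)=13, fibonacci(8)=21, fibonacci(9)=34, fibonacci(10)=55, fibonacci(11)=89, fibonacci(12)=144, fibonacci(13)=233, fibonacci(14)=377, fibonacci(15)=610, fibonacci(16)=987
= 987


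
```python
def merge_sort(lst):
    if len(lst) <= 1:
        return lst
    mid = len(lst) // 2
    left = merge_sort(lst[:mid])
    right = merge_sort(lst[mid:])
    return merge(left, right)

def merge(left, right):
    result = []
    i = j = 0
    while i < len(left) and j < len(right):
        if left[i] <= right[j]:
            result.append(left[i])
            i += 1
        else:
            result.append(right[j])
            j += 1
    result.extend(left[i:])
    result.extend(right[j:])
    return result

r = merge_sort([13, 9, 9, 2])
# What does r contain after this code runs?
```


merge_sort([13, 9, 9, 2])
Split into [13, 9] and [9, 2]
Left sorted: [9, 13]
Right sorted: [2, 9]
Merge [9, 13] and [2, 9]
= [2, 9, 9, 13]


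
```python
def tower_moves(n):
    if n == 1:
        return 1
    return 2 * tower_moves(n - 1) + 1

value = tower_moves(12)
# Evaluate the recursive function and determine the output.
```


tower_moves(12)
= 2 * tower_moves(11) + 1
= 2 * (2 * tower_moves(10) + 1) + 1
= 2 * (2 * (2 * tower_moves(9) + 1) + 1) + 1
= 2 * (2 * (2 * (2 * tower_moves(8) + 1) + 1) + 1) + 1
= 2 * (2 * (2 * (2 * (2 * tower_moves(7) + 1) + 1) + 1) + 1) + 1
= 2 * (2 * (2 * (2 * (2 * (2 * tower_moves(6) + 1) + 1) + 1) + 1) + 1) + 1
= 2 * (2 * (2 * (2 * (2 * (2 * (2 * tower_moves(5) + 1) + 1) + 1) + 1) + 1) + 1) + 1
= 2 * (2 * (2 * (2 * (2 * (2 * (2 * (2 * tower_moves(4) + 1) + 1) + 1) + 1) + 1) + 1) + 1) + 1
= 2 * (2 * (2 * (2 * (2 * (2 * (2 * (2 * (2 * tower_moves(3) + 1) + 1) + 1) + 1) + 1) + 1) + 1) + 1) + 1
= 2 * (2 * (2 * (2 * (2 * (2 * (2 * (2 * (2 * (2 * tower_moves(2) + 1) + 1) + 1) + 1) + 1) + 1) + 1) + 1) + 1) + 1
= 2 * (2 * (2 * (2 * (2 * (2 * (2 * (2 * (2 * (2 * (2 * tower_moves(1) + 1) + 1) + 1) + 1) + 1) + 1) + 1) + 1) + 1) + 1) + 1
Now compute bottom-up:
tower_moves(1) = 1
tower_moves(2) = 2 * 1 + 1 = 3
tower_moves(3) = 2 * 3 + 1 = 7
tower_moves(4) = 2 * 7 + 1 = 15
tower_moves(5) = 2 * 15 + 1 = 31
tower_moves(6) = 2 * 31 + 1 = 63
tower_moves(7) = 2 * 63 + 1 = 127
tower_moves(8) = 2 * 127 + 1 = 255
tower_moves(9) = 2 * 255 + 1 = 511
tower_moves(10) = 2 * 511 + 1 = 1023
tower_moves(11) = 2 * 1023 + 1 = 2047
tower_moves(12) = 2 * 2047 + 1 = 4095
= 4095


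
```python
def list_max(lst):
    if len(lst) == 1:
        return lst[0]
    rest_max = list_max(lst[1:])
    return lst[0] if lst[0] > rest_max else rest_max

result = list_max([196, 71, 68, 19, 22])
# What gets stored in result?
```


list_max([196, 71, 68, 19, 22])
= compare 196 with list_max([71, 68, 19, 22])
= compare 71 with list_max([68, 19, 22])
= compare 68 with list_max([19, 22])
= compare 19 with list_max([22])
Base: list_max([22]) = 22
compare 19 with 22: max = 22
compare 68 with 22: max = 68
compare 71 with 68: max = 71
compare 196 with 71: max = 196
= 196


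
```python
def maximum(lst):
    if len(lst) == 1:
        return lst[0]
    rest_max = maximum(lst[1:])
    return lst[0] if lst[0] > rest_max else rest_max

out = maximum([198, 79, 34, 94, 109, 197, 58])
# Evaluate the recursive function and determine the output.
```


maximum([198, 79, 34, 94, 109, 197, 58])
= compare 198 with maximum([79, 34, 94, 109, 197, 58])
= compare 79 with maximum([34, 94, 109, 197, 58])
= compare 34 with maximum([94, 109, 197, 58])
= compare 94 with maximum([109, 197, 58])
= compare 109 with maximum([197, 58])
= compare 197 with maximum([58])
Base: maximum([58]) = 58
compare 197 with 58: max = 197
compare 109 with 197: max = 197
compare 94 with 197: max = 197
compare 34 with 197: max = 197
compare 79 with 197: max = 197
compare 198 with 197: max = 198
= 198


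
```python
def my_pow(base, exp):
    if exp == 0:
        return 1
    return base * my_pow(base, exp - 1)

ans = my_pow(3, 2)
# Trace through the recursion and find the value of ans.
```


my_pow(3, 2)
= 3 * my_pow(3, 1)
= 3 * 3 * my_pow(3, 0)
= 3 * 3 * 1
= 9


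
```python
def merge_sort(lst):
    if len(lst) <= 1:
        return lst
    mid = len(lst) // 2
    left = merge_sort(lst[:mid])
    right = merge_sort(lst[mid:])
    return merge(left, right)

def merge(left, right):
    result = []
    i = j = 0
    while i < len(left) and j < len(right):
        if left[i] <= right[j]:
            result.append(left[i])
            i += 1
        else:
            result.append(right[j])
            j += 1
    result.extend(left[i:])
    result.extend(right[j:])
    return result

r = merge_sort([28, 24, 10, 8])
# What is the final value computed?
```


merge_sort([28, 24, 10, 8])
Split into [28, 24] and [10, 8]
Left sorted: [24, 28]
Right sorted: [8, 10]
Merge [24, 28] and [8, 10]
= [8, 10, 24, 28]


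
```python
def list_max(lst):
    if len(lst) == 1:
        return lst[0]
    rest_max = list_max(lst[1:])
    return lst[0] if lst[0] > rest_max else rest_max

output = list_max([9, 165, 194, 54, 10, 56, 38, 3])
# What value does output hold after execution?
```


list_max([9, 165, 194, 54, 10, 56, 38, 3])
= compare 9 with list_max([165, 194, 54, 10, 56, 38, 3])
= compare 165 with list_max([194, 54, 10, 56, 38, 3])
= compare 194 with list_max([54, 10, 56, 38, 3])
= compare 54 with list_max([10, 56, 38, 3])
= compare 10 with list_max([56, 38, 3])
= compare 56 with list_max([38, 3])
= compare 38 with list_max([3])
Base: list_max([3]) = 3
compare 38 with 3: max = 38
compare 56 with 38: max = 56
compare 10 with 56: max = 56
compare 54 with 56: max = 56
compare 194 with 56: max = 194
compare 165 with 194: max = 194
compare 9 with 194: max = 194
= 194


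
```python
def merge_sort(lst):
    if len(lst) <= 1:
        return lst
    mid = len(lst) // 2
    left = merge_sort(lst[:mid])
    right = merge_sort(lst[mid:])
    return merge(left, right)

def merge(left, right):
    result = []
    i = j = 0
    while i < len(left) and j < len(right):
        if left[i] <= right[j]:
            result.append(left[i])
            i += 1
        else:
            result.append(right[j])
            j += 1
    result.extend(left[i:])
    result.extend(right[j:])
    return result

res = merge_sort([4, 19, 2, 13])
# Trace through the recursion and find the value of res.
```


merge_sort([4, 19, 2, 13])
Split into [4, 19] and [2, 13]
Left sorted: [4, 19]
Right sorted: [2, 13]
Merge [4, 19] and [2, 13]
= [2, 4, 13, 19]


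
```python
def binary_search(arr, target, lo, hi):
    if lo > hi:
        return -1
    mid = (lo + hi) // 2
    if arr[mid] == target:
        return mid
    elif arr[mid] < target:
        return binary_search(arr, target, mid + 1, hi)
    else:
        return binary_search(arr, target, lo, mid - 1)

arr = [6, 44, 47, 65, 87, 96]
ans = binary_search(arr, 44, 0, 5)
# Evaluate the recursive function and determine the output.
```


binary_search(arr, 44, 0, 5)
lo=0, hi=5, mid=2, arr[mid]=47
47 > 44, search left half
lo=0, hi=1, mid=0, arr[mid]=6
6 < 44, search right half
lo=1, hi=1, mid=1, arr[mid]=44
arr[1] == 44, found at index 1
= 1


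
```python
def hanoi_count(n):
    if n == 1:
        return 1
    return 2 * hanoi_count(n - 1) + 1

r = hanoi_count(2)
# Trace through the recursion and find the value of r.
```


hanoi_count(2)
= 2 * hanoi_count(1) + 1
Now compute bottom-up:
hanoi_count(1) = 1
hanoi_count(2) = 2 * 1 + 1 = 3
= 3


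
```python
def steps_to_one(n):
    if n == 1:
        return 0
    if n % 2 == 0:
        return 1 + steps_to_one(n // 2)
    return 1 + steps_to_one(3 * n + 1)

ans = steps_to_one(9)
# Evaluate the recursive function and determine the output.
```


steps_to_one(9)
9 is odd -> 3*9+1 = 28 -> steps_to_one(28)
28 is even -> steps_to_one(14)
14 is even -> steps_to_one(7)
7 is odd -> 3*7+1 = 22 -> steps_to_one(22)
22 is even -> steps_to_one(11)
11 is odd -> 3*11+1 = 34 -> steps_to_one(34)
34 is even -> steps_to_one(17)
17 is odd -> 3*17+1 = 52 -> steps_to_one(52)
52 is even -> steps_to_one(26)
26 is even -> steps_to_one(13)
13 is odd -> 3*13+1 = 40 -> steps_to_one(40)
40 is even -> steps_to_one(20)
20 is even -> steps_to_one(10)
10 is even -> steps_to_one(5)
5 is odd -> 3*5+1 = 16 -> steps_to_one(16)
16 is even -> steps_to_one(8)
8 is even -> steps_to_one(4)
4 is even -> steps_to_one(2)
2 is even -> steps_to_one(1)
Reached 1 after 19 steps
= 19


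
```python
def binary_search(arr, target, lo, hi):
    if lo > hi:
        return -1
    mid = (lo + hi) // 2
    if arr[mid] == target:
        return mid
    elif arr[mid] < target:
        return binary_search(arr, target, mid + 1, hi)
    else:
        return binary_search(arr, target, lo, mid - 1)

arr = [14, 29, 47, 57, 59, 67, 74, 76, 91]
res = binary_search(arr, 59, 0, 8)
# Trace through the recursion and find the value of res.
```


binary_search(arr, 59, 0, 8)
lo=0, hi=8, mid=4, arr[mid]=59
arr[4] == 59, found at index 4
= 4


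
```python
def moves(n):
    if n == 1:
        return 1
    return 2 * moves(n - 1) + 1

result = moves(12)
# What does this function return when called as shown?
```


moves(12)
= 2 * moves(11) + 1
= 2 * (2 * moves(10) + 1) + 1
= 2 * (2 * (2 * moves(9) + 1) + 1) + 1
= 2 * (2 * (2 * (2 * moves(8) + 1) + 1) + 1) + 1
= 2 * (2 * (2 * (2 * (2 * moves(7) + 1) + 1) + 1) + 1) + 1
= 2 * (2 * (2 * (2 * (2 * (2 * moves(6) + 1) + 1) + 1) + 1) + 1) + 1
= 2 * (2 * (2 * (2 * (2 * (2 * (2 * moves(5) + 1) + 1) + 1) + 1) + 1) + 1) + 1
= 2 * (2 * (2 * (2 * (2 * (2 * (2 * (2 * moves(4) + 1) + 1) + 1) + 1) + 1) + 1) + 1) + 1
= 2 * (2 * (2 * (2 * (2 * (2 * (2 * (2 * (2 * moves(3) + 1) + 1) + 1) + 1) + 1) + 1) + 1) + 1) + 1
= 2 * (2 * (2 * (2 * (2 * (2 * (2 * (2 * (2 * (2 * moves(2) + 1) + 1) + 1) + 1) + 1) + 1) + 1) + 1) + 1) + 1
= 2 * (2 * (2 * (2 * (2 * (2 * (2 * (2 * (2 * (2 * (2 * moves(1) + 1) + 1) + 1) + 1) + 1) + 1) + 1) + 1) + 1) + 1) + 1
Now compute bottom-up:
moves(1) = 1
moves(2) = 2 * 1 + 1 = 3
moves(3) = 2 * 3 + 1 = 7
moves(4) = 2 * 7 + 1 = 15
moves(5) = 2 * 15 + 1 = 31
moves(6) = 2 * 31 + 1 = 63
moves(7) = 2 * 63 + 1 = 127
moves(8) = 2 * 127 + 1 = 255
moves(9) = 2 * 255 + 1 = 511
moves(10) = 2 * 511 + 1 = 1023
moves(11) = 2 * 1023 + 1 = 2047
moves(12) = 2 * 2047 + 1 = 4095
= 4095


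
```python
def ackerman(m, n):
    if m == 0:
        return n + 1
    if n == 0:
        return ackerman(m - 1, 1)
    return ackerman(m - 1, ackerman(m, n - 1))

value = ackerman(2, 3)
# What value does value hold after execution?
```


ackerman(2, 3)
= ackerman(1, ackerman(2, 2))
First compute ackerman(2, 2) = 7
= ackerman(1, 7)
= 9


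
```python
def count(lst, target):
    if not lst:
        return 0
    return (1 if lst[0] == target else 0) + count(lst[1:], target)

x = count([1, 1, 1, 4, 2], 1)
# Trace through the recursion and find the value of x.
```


count([1, 1, 1, 4, 2], 1)
lst[0]=1 == 1: 1 + count([1, 1, 4, 2], 1)
lst[0]=1 == 1: 1 + count([1, 4, 2], 1)
lst[0]=1 == 1: 1 + count([4, 2], 1)
lst[0]=4 != 1: 0 + count([2], 1)
lst[0]=2 != 1: 0 + count([], 1)
= 3


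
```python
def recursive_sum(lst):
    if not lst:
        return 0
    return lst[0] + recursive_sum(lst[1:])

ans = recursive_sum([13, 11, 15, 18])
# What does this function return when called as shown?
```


recursive_sum([13, 11, 15, 18])
= 13 + recursive_sum([11, 15, 18])
= 13 + 11 + recursive_sum([15, 18])
= 13 + 11 + 15 + recursive_sum([18])
= 13 + 11 + 15 + 18 + recursive_sum([])
= 13 + 11 + 15 + 18 + 0
= 57


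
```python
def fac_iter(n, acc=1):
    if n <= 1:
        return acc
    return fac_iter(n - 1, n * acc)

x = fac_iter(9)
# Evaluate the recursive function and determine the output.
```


fac_iter(9, 1)
= fac_iter(8, 9 * 1) = fac_iter(8, 9)
= fac_iter(7, 8 * 9) = fac_iter(7, 72)
= fac_iter(6, 7 * 72) = fac_iter(6, 504)
= fac_iter(5, 6 * 504) = fac_iter(5, 3024)
= fac_iter(4, 5 * 3024) = fac_iter(4, 15120)
= fac_iter(3, 4 * 15120) = fac_iter(3, 60480)
= fac_iter(2, 3 * 60480) = fac_iter(2, 181440)
= fac_iter(1, 2 * 181440) = fac_iter(1, 362880)
n <= 1, return acc = 362880


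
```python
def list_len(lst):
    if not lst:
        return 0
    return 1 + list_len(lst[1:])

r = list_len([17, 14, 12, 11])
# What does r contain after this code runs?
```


list_len([17, 14, 12, 11])
= 1 + list_len([14, 12, 11])
= 1 + 1 + list_len([12, 11])
= 1 + 1 + 1 + list_len([11])
= 1 + 1 + 1 + 1 + list_len([])
= 1 + 1 + 1 + 1 + 0
= 4


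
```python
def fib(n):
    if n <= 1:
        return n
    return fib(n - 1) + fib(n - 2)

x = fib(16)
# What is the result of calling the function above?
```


fib(16)
= fib(15) + fib(14)
= (fib(14) + fib(13)) + fib(14)
Computing bottom-up: fib(0)=0, fib(1)=1, fib(2)=1, fib(3)=2, fib(4)=3, fib(5)=5, fib(6)=8, fib(7)=13, fib(8)=21, fib(9)=34, fib(10)=55, fib(11)=89, fib(12)=144, fib(13)=233, fib(14)=377, fib(15)=610, fib(16)=987
= 987


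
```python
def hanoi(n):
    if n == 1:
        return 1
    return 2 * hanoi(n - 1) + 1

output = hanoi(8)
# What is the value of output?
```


hanoi(8)
= 2 * hanoi(7) + 1
= 2 * (2 * hanoi(6) + 1) + 1
= 2 * (2 * (2 * hanoi(5) + 1) + 1) + 1
= 2 * (2 * (2 * (2 * hanoi(4) + 1) + 1) + 1) + 1
= 2 * (2 * (2 * (2 * (2 * hanoi(3) + 1) + 1) + 1) + 1) + 1
= 2 * (2 * (2 * (2 * (2 * (2 * hanoi(2) + 1) + 1) + 1) + 1) + 1) + 1
= 2 * (2 * (2 * (2 * (2 * (2 * (2 * hanoi(1) + 1) + 1) + 1) + 1) + 1) + 1) + 1
Now compute bottom-up:
hanoi(1) = 1
hanoi(2) = 2 * 1 + 1 = 3
hanoi(3) = 2 * 3 + 1 = 7
hanoi(4) = 2 * 7 + 1 = 15
hanoi(5) = 2 * 15 + 1 = 31
hanoi(6) = 2 * 31 + 1 = 63
hanoi(7) = 2 * 63 + 1 = 127
hanoi(8) = 2 * 127 + 1 = 255
= 255


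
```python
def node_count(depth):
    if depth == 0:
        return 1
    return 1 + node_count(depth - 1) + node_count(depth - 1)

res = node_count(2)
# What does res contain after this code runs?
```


node_count(2)
= 1 + node_count(1) + node_count(1)
= 1 + 2 * node_count(1)
node_count(k) = 2^(k+1) - 1
node_count(0) = 1
node_count(1) = 3
node_count(2) = 7
node_count(2) = 2^3 - 1 = 7


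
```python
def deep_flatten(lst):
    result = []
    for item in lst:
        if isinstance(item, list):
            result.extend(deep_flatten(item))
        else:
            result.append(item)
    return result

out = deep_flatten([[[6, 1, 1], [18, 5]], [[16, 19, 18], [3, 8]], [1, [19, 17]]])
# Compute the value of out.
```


deep_flatten([[[6, 1, 1], [18, 5]], [[16, 19, 18], [3, 8]], [1, [19, 17]]])
Processing each element:
  [[6, 1, 1], [18, 5]] is a list -> deep_flatten recursively -> [6, 1, 1, 18, 5]
  [[16, 19, 18], [3, 8]] is a list -> deep_flatten recursively -> [16, 19, 18, 3, 8]
  [1, [19, 17]] is a list -> deep_flatten recursively -> [1, 19, 17]
= [6, 1, 1, 18, 5, 16, 19, 18, 3, 8, 1, 19, 17]
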